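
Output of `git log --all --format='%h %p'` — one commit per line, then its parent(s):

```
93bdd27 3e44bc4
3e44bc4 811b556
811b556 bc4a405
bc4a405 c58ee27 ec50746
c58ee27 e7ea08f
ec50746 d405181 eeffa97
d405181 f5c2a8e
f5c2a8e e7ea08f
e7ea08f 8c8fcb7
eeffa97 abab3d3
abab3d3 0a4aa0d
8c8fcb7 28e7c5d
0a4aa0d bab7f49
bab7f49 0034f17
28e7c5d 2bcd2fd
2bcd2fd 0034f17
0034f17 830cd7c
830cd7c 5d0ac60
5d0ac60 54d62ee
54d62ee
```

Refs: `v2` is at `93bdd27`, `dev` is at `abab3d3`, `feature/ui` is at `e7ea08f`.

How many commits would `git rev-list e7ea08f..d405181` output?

2

Reachable from d405181: {0034f17, 28e7c5d, 2bcd2fd, 54d62ee, 5d0ac60, 830cd7c, 8c8fcb7, d405181, e7ea08f, f5c2a8e}.
Reachable from e7ea08f: {0034f17, 28e7c5d, 2bcd2fd, 54d62ee, 5d0ac60, 830cd7c, 8c8fcb7, e7ea08f}.
In d405181's history but not e7ea08f's: {d405181, f5c2a8e} — 2 commits.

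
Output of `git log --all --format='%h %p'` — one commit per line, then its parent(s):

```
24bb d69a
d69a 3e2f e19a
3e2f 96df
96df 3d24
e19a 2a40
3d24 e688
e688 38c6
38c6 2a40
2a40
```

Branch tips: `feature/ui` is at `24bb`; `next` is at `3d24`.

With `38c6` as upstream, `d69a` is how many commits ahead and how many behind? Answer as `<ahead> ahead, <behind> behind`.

Reachable from d69a: {2a40, 38c6, 3d24, 3e2f, 96df, d69a, e19a, e688}.
Reachable from 38c6: {2a40, 38c6}.
Only in d69a's history (ahead): {3d24, 3e2f, 96df, d69a, e19a, e688} — 6.
Only in 38c6's history (behind): {} — 0.

6 ahead, 0 behind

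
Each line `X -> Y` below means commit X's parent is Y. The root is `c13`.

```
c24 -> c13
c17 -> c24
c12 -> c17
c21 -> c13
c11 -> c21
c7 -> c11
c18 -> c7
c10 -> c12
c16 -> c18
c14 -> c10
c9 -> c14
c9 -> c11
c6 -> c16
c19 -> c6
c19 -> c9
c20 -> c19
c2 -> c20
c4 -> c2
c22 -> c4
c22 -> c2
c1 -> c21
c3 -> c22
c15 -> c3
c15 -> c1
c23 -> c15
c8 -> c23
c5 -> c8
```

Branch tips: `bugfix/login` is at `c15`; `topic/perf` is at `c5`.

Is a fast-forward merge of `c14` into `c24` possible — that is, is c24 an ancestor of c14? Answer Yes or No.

A fast-forward from c24 to c14 is possible iff c24 is an ancestor of c14.
Ancestors of c14: {c10, c12, c13, c14, c17, c24}.
c24 is among them, so fast-forward is possible.

Yes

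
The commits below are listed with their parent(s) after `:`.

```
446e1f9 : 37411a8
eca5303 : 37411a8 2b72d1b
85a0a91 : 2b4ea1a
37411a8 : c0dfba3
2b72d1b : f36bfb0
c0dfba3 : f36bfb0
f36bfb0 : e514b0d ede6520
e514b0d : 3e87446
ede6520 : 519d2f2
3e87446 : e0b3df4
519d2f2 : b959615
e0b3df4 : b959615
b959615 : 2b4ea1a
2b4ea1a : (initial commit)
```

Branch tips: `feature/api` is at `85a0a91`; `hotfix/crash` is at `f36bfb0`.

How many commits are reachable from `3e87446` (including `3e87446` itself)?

Walking parent pointers from 3e87446: reachable set = {2b4ea1a, 3e87446, b959615, e0b3df4}.
That is 4 commits.

4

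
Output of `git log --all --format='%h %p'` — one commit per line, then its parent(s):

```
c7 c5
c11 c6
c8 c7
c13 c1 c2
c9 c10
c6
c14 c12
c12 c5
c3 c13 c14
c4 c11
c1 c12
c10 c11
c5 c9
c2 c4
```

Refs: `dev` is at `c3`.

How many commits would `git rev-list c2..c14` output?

Reachable from c14: {c10, c11, c12, c14, c5, c6, c9}.
Reachable from c2: {c11, c2, c4, c6}.
In c14's history but not c2's: {c10, c12, c14, c5, c9} — 5 commits.

5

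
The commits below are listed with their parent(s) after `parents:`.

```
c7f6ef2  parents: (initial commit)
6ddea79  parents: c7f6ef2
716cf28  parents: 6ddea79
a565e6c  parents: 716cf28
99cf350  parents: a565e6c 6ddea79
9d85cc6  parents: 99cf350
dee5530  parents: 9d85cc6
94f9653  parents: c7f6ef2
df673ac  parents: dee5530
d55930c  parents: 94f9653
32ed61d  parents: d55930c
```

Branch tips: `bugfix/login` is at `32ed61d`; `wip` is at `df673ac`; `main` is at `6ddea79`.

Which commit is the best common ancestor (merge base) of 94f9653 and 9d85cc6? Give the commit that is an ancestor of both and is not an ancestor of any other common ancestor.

Ancestors of 94f9653: {94f9653, c7f6ef2}.
Ancestors of 9d85cc6: {6ddea79, 716cf28, 99cf350, 9d85cc6, a565e6c, c7f6ef2}.
Common ancestors: {c7f6ef2}.
The only common ancestor is c7f6ef2, so it is the merge base.

c7f6ef2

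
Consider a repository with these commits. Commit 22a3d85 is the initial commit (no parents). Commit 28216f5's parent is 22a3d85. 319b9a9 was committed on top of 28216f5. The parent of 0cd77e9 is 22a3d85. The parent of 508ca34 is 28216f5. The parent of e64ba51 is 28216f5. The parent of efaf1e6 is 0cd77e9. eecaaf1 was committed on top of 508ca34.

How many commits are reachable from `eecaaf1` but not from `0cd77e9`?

Reachable from eecaaf1: {22a3d85, 28216f5, 508ca34, eecaaf1}.
Reachable from 0cd77e9: {0cd77e9, 22a3d85}.
In eecaaf1's history but not 0cd77e9's: {28216f5, 508ca34, eecaaf1} — 3 commits.

3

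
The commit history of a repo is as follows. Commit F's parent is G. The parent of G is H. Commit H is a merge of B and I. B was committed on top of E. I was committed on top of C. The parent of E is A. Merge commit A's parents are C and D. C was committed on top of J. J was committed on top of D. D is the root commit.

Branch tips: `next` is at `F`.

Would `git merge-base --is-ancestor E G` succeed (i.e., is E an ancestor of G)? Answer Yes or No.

Yes

Ancestors of G (commits reachable by following parents): {A, B, C, D, E, G, H, I, J}.
E is in that set, so it is an ancestor of G.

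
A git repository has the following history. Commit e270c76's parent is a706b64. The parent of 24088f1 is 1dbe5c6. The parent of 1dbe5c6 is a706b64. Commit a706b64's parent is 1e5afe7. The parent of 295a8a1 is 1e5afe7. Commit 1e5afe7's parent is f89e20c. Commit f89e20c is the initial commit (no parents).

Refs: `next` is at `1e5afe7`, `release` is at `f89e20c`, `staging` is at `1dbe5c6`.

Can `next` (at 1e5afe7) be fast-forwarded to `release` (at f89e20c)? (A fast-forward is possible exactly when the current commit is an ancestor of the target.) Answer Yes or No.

No

A fast-forward from 1e5afe7 to f89e20c is possible iff 1e5afe7 is an ancestor of f89e20c.
Ancestors of f89e20c: {f89e20c}.
1e5afe7 is not among them, so fast-forward is not possible.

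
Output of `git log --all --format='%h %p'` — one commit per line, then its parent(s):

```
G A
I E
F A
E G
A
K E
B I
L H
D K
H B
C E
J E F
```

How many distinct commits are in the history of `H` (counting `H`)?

6

Walking parent pointers from H: reachable set = {A, B, E, G, H, I}.
That is 6 commits.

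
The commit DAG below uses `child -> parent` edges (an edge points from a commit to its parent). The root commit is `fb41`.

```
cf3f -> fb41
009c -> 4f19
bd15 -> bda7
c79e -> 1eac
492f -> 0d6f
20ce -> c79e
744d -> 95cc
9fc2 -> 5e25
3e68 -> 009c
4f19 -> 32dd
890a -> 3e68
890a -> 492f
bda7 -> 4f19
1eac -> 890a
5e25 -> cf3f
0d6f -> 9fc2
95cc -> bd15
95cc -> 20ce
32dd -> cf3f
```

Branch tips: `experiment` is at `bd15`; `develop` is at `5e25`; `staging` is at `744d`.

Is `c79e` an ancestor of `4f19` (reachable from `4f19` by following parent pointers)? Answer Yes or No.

No

Ancestors of 4f19: {32dd, 4f19, cf3f, fb41}.
c79e is not in that set, so it is not an ancestor of 4f19.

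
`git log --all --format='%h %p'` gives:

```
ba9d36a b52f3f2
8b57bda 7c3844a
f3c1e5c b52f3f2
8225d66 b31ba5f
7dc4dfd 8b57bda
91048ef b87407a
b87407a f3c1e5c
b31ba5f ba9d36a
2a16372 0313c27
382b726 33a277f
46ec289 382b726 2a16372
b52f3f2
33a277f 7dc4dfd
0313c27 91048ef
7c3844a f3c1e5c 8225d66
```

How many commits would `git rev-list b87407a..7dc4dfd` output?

6

Reachable from 7dc4dfd: {7c3844a, 7dc4dfd, 8225d66, 8b57bda, b31ba5f, b52f3f2, ba9d36a, f3c1e5c}.
Reachable from b87407a: {b52f3f2, b87407a, f3c1e5c}.
In 7dc4dfd's history but not b87407a's: {7c3844a, 7dc4dfd, 8225d66, 8b57bda, b31ba5f, ba9d36a} — 6 commits.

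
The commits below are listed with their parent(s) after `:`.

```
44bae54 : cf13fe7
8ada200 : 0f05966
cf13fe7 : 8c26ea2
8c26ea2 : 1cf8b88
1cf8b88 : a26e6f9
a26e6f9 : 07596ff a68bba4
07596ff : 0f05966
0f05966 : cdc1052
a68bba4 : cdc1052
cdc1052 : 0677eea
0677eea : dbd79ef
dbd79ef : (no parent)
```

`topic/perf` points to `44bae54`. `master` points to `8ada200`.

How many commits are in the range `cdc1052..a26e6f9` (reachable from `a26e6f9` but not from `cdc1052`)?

4

Reachable from a26e6f9: {0677eea, 07596ff, 0f05966, a26e6f9, a68bba4, cdc1052, dbd79ef}.
Reachable from cdc1052: {0677eea, cdc1052, dbd79ef}.
In a26e6f9's history but not cdc1052's: {07596ff, 0f05966, a26e6f9, a68bba4} — 4 commits.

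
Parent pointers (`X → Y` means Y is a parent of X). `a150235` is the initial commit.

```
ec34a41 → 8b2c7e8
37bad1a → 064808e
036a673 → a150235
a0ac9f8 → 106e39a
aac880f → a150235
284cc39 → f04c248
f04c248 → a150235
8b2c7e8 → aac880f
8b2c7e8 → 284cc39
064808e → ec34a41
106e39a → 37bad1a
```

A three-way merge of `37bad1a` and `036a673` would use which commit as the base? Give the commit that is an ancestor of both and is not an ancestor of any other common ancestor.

Ancestors of 37bad1a: {064808e, 284cc39, 37bad1a, 8b2c7e8, a150235, aac880f, ec34a41, f04c248}.
Ancestors of 036a673: {036a673, a150235}.
Common ancestors: {a150235}.
The only common ancestor is a150235, so it is the merge base.

a150235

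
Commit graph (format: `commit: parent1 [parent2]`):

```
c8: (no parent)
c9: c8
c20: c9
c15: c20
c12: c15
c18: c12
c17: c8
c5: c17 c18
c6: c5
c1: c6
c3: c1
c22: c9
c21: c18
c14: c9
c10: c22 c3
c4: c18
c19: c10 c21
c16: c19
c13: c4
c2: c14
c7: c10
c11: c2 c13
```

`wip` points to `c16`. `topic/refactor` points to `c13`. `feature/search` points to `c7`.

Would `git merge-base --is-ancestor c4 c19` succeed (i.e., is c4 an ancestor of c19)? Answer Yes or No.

Ancestors of c19: {c1, c10, c12, c15, c17, c18, c19, c20, c21, c22, c3, c5, c6, c8, c9}.
c4 is not in that set, so it is not an ancestor of c19.

No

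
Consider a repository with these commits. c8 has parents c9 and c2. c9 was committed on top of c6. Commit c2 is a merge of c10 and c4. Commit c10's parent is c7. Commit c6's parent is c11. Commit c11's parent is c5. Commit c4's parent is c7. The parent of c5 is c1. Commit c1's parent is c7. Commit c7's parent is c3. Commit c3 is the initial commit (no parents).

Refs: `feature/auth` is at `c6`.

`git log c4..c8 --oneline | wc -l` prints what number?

8

Reachable from c8: {c1, c10, c11, c2, c3, c4, c5, c6, c7, c8, c9}.
Reachable from c4: {c3, c4, c7}.
In c8's history but not c4's: {c1, c10, c11, c2, c5, c6, c8, c9} — 8 commits.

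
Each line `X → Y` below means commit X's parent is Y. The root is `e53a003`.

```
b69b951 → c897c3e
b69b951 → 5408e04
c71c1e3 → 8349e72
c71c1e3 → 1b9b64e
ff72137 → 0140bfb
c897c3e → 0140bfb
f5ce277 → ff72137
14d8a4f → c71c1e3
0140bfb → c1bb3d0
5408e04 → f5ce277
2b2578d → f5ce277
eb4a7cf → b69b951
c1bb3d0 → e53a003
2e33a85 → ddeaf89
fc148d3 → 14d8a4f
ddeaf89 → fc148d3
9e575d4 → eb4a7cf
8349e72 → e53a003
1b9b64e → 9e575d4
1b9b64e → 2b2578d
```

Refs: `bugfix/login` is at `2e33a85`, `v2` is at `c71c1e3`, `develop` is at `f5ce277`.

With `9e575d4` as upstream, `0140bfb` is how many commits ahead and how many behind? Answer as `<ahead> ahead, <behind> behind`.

Reachable from 0140bfb: {0140bfb, c1bb3d0, e53a003}.
Reachable from 9e575d4: {0140bfb, 5408e04, 9e575d4, b69b951, c1bb3d0, c897c3e, e53a003, eb4a7cf, f5ce277, ff72137}.
Only in 0140bfb's history (ahead): {} — 0.
Only in 9e575d4's history (behind): {5408e04, 9e575d4, b69b951, c897c3e, eb4a7cf, f5ce277, ff72137} — 7.

0 ahead, 7 behind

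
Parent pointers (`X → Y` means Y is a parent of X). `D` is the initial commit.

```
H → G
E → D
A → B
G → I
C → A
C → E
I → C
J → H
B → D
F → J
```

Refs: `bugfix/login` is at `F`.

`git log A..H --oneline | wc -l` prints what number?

5

Reachable from H: {A, B, C, D, E, G, H, I}.
Reachable from A: {A, B, D}.
In H's history but not A's: {C, E, G, H, I} — 5 commits.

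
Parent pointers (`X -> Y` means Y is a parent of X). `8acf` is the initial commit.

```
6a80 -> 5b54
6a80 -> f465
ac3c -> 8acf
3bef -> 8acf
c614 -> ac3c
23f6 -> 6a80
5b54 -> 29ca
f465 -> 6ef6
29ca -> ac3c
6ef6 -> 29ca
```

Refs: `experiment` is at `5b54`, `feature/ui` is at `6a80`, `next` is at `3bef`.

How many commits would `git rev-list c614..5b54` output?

2

Reachable from 5b54: {29ca, 5b54, 8acf, ac3c}.
Reachable from c614: {8acf, ac3c, c614}.
In 5b54's history but not c614's: {29ca, 5b54} — 2 commits.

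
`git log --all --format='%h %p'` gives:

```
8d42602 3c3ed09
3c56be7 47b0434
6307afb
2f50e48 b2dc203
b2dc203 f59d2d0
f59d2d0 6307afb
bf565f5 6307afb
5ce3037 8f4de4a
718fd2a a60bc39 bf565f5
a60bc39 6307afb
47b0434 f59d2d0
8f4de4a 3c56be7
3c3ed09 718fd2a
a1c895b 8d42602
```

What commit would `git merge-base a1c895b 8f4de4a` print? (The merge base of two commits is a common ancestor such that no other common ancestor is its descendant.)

6307afb

Ancestors of a1c895b: {3c3ed09, 6307afb, 718fd2a, 8d42602, a1c895b, a60bc39, bf565f5}.
Ancestors of 8f4de4a: {3c56be7, 47b0434, 6307afb, 8f4de4a, f59d2d0}.
Common ancestors: {6307afb}.
The only common ancestor is 6307afb, so it is the merge base.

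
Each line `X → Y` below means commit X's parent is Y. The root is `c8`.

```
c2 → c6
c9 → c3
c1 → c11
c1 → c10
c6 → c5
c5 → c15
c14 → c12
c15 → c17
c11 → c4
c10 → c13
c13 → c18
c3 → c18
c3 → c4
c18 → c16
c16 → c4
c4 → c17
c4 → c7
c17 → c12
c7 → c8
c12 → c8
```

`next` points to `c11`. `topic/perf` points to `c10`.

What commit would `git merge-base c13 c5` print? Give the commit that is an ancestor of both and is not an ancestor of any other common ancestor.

c17

Ancestors of c13: {c12, c13, c16, c17, c18, c4, c7, c8}.
Ancestors of c5: {c12, c15, c17, c5, c8}.
Common ancestors: {c12, c17, c8}.
Among these, c17 is not an ancestor of any other common ancestor — it is the merge base.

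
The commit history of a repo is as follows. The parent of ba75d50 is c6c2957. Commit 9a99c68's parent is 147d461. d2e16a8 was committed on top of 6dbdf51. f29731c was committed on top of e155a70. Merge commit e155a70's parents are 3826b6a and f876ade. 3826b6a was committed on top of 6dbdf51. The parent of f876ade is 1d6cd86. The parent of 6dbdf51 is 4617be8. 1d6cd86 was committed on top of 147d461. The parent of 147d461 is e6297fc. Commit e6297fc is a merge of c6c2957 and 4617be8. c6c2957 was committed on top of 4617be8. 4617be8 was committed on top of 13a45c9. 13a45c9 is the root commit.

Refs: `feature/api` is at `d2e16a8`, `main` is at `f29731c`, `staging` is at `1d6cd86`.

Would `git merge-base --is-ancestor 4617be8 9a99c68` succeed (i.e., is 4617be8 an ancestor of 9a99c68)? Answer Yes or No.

Yes

Ancestors of 9a99c68 (commits reachable by following parents): {13a45c9, 147d461, 4617be8, 9a99c68, c6c2957, e6297fc}.
4617be8 is in that set, so it is an ancestor of 9a99c68.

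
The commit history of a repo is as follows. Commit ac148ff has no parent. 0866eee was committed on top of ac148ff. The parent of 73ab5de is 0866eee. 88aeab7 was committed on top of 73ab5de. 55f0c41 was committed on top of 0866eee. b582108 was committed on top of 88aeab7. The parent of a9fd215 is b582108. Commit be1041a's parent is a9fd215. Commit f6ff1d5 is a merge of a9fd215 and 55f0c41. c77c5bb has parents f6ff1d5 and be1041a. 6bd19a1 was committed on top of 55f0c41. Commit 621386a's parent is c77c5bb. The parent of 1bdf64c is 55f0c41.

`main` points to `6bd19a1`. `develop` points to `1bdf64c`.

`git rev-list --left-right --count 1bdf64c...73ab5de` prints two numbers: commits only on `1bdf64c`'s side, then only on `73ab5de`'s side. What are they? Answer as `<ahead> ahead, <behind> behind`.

2 ahead, 1 behind

Reachable from 1bdf64c: {0866eee, 1bdf64c, 55f0c41, ac148ff}.
Reachable from 73ab5de: {0866eee, 73ab5de, ac148ff}.
Only in 1bdf64c's history (ahead): {1bdf64c, 55f0c41} — 2.
Only in 73ab5de's history (behind): {73ab5de} — 1.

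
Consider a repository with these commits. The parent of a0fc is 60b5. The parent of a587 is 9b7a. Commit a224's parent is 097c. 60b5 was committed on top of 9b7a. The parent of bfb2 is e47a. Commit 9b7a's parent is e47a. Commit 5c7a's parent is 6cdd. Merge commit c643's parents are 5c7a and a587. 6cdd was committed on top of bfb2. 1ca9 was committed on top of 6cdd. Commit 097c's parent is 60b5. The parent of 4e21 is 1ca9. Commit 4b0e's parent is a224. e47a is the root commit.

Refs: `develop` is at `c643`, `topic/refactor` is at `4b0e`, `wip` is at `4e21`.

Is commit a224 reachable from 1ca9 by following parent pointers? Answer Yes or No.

No

Ancestors of 1ca9: {1ca9, 6cdd, bfb2, e47a}.
a224 is not in that set, so it is not an ancestor of 1ca9.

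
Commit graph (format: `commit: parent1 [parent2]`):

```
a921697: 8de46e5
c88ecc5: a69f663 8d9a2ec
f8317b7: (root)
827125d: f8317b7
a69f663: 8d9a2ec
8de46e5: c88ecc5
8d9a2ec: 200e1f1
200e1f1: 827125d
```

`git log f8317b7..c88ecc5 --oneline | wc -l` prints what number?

Reachable from c88ecc5: {200e1f1, 827125d, 8d9a2ec, a69f663, c88ecc5, f8317b7}.
Reachable from f8317b7: {f8317b7}.
In c88ecc5's history but not f8317b7's: {200e1f1, 827125d, 8d9a2ec, a69f663, c88ecc5} — 5 commits.

5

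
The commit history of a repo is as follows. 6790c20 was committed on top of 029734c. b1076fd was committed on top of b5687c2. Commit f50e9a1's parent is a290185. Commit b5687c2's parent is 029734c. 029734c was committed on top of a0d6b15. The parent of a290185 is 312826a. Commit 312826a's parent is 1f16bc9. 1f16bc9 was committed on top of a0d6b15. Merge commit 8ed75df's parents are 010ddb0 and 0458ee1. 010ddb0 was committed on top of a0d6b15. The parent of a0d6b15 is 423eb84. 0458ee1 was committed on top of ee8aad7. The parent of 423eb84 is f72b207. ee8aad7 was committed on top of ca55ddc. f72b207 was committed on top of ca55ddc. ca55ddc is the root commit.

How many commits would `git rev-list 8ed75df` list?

Walking parent pointers from 8ed75df: reachable set = {010ddb0, 0458ee1, 423eb84, 8ed75df, a0d6b15, ca55ddc, ee8aad7, f72b207}.
That is 8 commits.

8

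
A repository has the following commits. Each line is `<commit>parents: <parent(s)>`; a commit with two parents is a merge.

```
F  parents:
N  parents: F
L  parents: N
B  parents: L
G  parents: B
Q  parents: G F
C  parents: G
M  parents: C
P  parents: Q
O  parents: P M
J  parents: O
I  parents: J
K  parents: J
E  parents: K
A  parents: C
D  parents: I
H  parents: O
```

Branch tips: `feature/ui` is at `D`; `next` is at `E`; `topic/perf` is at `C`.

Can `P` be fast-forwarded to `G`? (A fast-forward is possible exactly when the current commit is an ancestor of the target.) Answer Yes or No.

No

A fast-forward from P to G is possible iff P is an ancestor of G.
Ancestors of G: {B, F, G, L, N}.
P is not among them, so fast-forward is not possible.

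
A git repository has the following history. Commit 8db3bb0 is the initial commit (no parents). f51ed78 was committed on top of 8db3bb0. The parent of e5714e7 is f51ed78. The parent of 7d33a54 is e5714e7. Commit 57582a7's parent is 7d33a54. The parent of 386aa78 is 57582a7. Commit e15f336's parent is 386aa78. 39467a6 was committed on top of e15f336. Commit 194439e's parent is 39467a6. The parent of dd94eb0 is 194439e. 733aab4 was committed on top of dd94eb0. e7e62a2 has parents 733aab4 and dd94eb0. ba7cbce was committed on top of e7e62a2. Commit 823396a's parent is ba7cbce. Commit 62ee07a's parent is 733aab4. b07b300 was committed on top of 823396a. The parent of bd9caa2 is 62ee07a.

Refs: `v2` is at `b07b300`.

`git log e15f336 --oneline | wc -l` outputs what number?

Walking parent pointers from e15f336: reachable set = {386aa78, 57582a7, 7d33a54, 8db3bb0, e15f336, e5714e7, f51ed78}.
That is 7 commits.

7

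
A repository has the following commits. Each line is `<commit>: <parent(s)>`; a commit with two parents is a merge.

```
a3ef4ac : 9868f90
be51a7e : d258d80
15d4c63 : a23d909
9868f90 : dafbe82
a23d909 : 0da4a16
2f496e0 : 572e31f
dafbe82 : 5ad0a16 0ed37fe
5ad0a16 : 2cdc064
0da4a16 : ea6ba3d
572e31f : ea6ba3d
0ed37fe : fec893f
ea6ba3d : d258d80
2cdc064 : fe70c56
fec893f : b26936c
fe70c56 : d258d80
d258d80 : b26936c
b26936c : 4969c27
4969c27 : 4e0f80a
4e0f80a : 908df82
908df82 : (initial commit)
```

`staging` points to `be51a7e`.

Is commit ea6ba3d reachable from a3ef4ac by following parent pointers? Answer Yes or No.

No

Ancestors of a3ef4ac: {0ed37fe, 2cdc064, 4969c27, 4e0f80a, 5ad0a16, 908df82, 9868f90, a3ef4ac, b26936c, d258d80, dafbe82, fe70c56, fec893f}.
ea6ba3d is not in that set, so it is not an ancestor of a3ef4ac.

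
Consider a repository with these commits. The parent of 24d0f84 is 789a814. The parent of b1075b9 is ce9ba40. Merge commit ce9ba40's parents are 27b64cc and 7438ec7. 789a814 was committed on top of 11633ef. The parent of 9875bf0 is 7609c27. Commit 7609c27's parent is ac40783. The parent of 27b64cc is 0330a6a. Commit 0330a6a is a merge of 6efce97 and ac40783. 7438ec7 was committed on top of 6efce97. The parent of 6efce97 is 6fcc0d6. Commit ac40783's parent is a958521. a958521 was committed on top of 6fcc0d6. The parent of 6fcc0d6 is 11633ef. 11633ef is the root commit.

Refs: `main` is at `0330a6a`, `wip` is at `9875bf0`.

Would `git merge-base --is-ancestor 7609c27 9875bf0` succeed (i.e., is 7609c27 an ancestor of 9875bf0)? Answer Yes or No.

Yes

Ancestors of 9875bf0 (commits reachable by following parents): {11633ef, 6fcc0d6, 7609c27, 9875bf0, a958521, ac40783}.
7609c27 is in that set, so it is an ancestor of 9875bf0.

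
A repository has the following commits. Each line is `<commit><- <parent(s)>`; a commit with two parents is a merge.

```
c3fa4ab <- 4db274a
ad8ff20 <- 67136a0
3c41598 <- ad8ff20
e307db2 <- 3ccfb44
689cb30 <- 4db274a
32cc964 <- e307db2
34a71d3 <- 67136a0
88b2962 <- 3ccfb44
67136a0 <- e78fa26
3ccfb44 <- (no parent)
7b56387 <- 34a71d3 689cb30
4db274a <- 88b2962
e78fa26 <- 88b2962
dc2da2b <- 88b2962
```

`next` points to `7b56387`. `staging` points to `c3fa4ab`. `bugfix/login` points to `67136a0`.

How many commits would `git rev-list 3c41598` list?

6

Walking parent pointers from 3c41598: reachable set = {3c41598, 3ccfb44, 67136a0, 88b2962, ad8ff20, e78fa26}.
That is 6 commits.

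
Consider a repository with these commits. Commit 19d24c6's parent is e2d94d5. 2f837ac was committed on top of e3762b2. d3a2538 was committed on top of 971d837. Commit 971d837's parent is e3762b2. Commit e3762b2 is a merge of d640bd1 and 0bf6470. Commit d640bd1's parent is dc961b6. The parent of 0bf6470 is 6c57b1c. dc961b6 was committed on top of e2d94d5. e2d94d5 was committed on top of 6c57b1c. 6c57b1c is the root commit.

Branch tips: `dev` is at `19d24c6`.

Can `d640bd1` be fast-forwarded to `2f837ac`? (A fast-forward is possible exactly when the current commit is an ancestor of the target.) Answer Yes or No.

Yes

A fast-forward from d640bd1 to 2f837ac is possible iff d640bd1 is an ancestor of 2f837ac.
Ancestors of 2f837ac: {0bf6470, 2f837ac, 6c57b1c, d640bd1, dc961b6, e2d94d5, e3762b2}.
d640bd1 is among them, so fast-forward is possible.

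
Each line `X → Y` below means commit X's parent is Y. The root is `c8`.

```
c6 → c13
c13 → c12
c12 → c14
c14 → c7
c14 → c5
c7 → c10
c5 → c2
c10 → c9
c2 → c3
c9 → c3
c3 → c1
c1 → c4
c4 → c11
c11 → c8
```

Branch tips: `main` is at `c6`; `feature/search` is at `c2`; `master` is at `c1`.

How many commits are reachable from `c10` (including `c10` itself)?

Walking parent pointers from c10: reachable set = {c1, c10, c11, c3, c4, c8, c9}.
That is 7 commits.

7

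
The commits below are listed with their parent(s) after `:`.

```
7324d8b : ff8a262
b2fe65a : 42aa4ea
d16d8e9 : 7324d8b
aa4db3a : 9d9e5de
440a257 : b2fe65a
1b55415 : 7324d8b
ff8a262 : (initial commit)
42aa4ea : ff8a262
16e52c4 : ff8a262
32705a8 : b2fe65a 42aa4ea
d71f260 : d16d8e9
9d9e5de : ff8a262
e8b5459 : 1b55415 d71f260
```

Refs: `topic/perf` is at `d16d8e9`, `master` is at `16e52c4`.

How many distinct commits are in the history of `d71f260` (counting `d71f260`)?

4

Walking parent pointers from d71f260: reachable set = {7324d8b, d16d8e9, d71f260, ff8a262}.
That is 4 commits.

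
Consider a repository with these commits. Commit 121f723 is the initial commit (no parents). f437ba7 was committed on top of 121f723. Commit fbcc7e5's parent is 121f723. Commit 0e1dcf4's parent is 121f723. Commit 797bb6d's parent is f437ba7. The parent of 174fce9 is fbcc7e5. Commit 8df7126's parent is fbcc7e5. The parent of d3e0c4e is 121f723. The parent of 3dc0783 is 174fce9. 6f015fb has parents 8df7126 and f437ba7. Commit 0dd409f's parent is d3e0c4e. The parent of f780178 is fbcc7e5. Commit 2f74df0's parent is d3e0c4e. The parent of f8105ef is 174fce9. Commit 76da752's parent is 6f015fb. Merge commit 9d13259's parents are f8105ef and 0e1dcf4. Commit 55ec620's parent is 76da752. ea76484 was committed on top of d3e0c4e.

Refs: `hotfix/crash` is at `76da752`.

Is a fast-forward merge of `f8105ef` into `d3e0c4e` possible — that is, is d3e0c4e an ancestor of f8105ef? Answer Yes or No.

No

A fast-forward from d3e0c4e to f8105ef is possible iff d3e0c4e is an ancestor of f8105ef.
Ancestors of f8105ef: {121f723, 174fce9, f8105ef, fbcc7e5}.
d3e0c4e is not among them, so fast-forward is not possible.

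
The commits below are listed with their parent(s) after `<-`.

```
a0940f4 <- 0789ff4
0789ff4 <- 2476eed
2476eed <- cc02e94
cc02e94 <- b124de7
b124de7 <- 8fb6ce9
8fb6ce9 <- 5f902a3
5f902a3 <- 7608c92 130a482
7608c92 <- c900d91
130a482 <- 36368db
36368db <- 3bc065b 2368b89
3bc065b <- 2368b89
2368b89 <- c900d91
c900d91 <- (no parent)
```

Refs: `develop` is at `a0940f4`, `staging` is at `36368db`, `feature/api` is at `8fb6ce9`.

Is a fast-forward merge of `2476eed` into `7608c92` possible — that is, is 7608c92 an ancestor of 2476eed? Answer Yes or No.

A fast-forward from 7608c92 to 2476eed is possible iff 7608c92 is an ancestor of 2476eed.
Ancestors of 2476eed: {130a482, 2368b89, 2476eed, 36368db, 3bc065b, 5f902a3, 7608c92, 8fb6ce9, b124de7, c900d91, cc02e94}.
7608c92 is among them, so fast-forward is possible.

Yes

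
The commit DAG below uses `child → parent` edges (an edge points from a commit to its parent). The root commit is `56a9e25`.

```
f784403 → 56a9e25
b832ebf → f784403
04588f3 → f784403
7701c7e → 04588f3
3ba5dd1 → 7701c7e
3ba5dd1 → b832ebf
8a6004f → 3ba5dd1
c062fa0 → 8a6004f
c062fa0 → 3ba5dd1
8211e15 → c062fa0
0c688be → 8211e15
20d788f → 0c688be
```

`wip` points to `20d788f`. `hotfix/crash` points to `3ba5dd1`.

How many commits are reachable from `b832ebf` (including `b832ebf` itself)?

3

Walking parent pointers from b832ebf: reachable set = {56a9e25, b832ebf, f784403}.
That is 3 commits.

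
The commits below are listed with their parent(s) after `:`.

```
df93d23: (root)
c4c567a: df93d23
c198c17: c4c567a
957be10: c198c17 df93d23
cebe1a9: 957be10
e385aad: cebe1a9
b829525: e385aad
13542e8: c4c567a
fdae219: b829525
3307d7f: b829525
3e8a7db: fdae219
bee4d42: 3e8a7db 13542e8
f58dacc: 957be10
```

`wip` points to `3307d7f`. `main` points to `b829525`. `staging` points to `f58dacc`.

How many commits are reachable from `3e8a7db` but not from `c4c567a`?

7

Reachable from 3e8a7db: {3e8a7db, 957be10, b829525, c198c17, c4c567a, cebe1a9, df93d23, e385aad, fdae219}.
Reachable from c4c567a: {c4c567a, df93d23}.
In 3e8a7db's history but not c4c567a's: {3e8a7db, 957be10, b829525, c198c17, cebe1a9, e385aad, fdae219} — 7 commits.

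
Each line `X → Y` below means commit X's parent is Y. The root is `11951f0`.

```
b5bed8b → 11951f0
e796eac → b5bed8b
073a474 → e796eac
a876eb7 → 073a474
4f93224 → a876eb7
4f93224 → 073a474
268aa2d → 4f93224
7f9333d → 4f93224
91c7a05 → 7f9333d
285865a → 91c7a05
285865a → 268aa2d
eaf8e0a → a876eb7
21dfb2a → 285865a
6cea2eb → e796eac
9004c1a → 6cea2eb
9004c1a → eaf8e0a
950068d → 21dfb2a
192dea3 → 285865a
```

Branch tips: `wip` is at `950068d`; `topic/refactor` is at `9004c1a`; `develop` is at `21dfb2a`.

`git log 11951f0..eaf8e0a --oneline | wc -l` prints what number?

Reachable from eaf8e0a: {073a474, 11951f0, a876eb7, b5bed8b, e796eac, eaf8e0a}.
Reachable from 11951f0: {11951f0}.
In eaf8e0a's history but not 11951f0's: {073a474, a876eb7, b5bed8b, e796eac, eaf8e0a} — 5 commits.

5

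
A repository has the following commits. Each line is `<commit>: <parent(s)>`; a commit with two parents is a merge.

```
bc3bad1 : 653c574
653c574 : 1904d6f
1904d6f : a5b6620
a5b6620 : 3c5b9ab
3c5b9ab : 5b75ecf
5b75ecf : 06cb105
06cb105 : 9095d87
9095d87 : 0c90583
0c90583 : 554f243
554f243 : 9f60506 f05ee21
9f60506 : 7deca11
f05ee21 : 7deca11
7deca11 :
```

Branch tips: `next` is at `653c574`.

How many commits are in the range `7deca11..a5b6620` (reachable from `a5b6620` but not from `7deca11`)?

9

Reachable from a5b6620: {06cb105, 0c90583, 3c5b9ab, 554f243, 5b75ecf, 7deca11, 9095d87, 9f60506, a5b6620, f05ee21}.
Reachable from 7deca11: {7deca11}.
In a5b6620's history but not 7deca11's: {06cb105, 0c90583, 3c5b9ab, 554f243, 5b75ecf, 9095d87, 9f60506, a5b6620, f05ee21} — 9 commits.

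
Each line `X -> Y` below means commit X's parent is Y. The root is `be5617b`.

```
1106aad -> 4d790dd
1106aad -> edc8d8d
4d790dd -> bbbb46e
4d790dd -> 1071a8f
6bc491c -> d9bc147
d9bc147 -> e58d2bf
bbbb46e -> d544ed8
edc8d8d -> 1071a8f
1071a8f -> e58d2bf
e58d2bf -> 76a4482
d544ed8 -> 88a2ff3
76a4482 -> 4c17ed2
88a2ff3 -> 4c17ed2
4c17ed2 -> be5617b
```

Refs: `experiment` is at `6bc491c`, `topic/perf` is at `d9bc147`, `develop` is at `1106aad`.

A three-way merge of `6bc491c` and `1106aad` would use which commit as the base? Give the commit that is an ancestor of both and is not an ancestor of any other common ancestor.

Ancestors of 6bc491c: {4c17ed2, 6bc491c, 76a4482, be5617b, d9bc147, e58d2bf}.
Ancestors of 1106aad: {1071a8f, 1106aad, 4c17ed2, 4d790dd, 76a4482, 88a2ff3, bbbb46e, be5617b, d544ed8, e58d2bf, edc8d8d}.
Common ancestors: {4c17ed2, 76a4482, be5617b, e58d2bf}.
Among these, e58d2bf is not an ancestor of any other common ancestor — it is the merge base.

e58d2bf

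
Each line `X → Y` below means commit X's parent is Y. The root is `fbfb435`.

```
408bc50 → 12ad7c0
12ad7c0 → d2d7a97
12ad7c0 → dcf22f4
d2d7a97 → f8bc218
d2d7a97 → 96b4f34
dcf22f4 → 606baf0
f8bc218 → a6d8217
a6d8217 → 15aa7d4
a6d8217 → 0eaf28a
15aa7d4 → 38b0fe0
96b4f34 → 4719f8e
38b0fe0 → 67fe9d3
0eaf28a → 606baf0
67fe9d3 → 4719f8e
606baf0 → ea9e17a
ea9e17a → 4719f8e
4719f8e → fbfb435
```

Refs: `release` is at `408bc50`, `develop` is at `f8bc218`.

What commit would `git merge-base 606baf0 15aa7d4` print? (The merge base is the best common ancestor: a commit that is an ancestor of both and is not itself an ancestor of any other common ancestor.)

4719f8e

Ancestors of 606baf0: {4719f8e, 606baf0, ea9e17a, fbfb435}.
Ancestors of 15aa7d4: {15aa7d4, 38b0fe0, 4719f8e, 67fe9d3, fbfb435}.
Common ancestors: {4719f8e, fbfb435}.
Among these, 4719f8e is not an ancestor of any other common ancestor — it is the merge base.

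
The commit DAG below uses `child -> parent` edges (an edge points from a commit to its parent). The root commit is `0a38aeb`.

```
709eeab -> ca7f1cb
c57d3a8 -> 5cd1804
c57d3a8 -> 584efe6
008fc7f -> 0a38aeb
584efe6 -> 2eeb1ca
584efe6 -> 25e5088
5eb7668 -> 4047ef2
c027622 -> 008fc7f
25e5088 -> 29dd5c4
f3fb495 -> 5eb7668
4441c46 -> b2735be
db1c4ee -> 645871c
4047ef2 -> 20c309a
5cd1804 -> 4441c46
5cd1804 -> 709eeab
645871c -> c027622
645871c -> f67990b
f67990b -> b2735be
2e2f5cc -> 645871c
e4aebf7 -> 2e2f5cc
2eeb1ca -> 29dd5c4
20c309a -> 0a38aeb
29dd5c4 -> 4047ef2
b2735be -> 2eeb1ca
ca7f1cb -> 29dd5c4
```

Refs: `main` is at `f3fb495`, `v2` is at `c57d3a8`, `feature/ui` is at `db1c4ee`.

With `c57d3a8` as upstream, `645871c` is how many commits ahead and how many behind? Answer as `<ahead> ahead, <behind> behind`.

4 ahead, 7 behind

Reachable from 645871c: {008fc7f, 0a38aeb, 20c309a, 29dd5c4, 2eeb1ca, 4047ef2, 645871c, b2735be, c027622, f67990b}.
Reachable from c57d3a8: {0a38aeb, 20c309a, 25e5088, 29dd5c4, 2eeb1ca, 4047ef2, 4441c46, 584efe6, 5cd1804, 709eeab, b2735be, c57d3a8, ca7f1cb}.
Only in 645871c's history (ahead): {008fc7f, 645871c, c027622, f67990b} — 4.
Only in c57d3a8's history (behind): {25e5088, 4441c46, 584efe6, 5cd1804, 709eeab, c57d3a8, ca7f1cb} — 7.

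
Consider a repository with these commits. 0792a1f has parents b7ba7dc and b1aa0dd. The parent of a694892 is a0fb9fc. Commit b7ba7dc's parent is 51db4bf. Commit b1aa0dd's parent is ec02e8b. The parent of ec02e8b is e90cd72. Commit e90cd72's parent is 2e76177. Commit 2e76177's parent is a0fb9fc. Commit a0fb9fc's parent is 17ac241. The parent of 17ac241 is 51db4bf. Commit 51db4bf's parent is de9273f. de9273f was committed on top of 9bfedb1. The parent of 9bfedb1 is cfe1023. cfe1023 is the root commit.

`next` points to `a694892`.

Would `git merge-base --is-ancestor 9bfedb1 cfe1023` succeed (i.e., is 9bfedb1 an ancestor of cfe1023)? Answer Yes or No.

No

Ancestors of cfe1023: {cfe1023}.
9bfedb1 is not in that set, so it is not an ancestor of cfe1023.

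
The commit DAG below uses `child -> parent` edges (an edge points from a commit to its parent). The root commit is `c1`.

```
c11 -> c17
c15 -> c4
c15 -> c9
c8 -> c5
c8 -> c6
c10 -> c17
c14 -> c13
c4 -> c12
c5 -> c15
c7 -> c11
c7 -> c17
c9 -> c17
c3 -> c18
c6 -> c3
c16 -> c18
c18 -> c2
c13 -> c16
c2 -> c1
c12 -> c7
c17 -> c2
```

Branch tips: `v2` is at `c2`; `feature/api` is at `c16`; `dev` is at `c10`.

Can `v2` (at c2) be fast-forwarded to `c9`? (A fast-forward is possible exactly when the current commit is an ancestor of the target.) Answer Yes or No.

Yes

A fast-forward from c2 to c9 is possible iff c2 is an ancestor of c9.
Ancestors of c9: {c1, c17, c2, c9}.
c2 is among them, so fast-forward is possible.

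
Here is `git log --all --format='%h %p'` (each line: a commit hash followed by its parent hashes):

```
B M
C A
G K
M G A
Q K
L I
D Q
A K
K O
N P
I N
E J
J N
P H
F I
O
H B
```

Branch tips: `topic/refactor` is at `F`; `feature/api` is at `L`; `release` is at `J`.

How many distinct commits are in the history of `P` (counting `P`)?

8

Walking parent pointers from P: reachable set = {A, B, G, H, K, M, O, P}.
That is 8 commits.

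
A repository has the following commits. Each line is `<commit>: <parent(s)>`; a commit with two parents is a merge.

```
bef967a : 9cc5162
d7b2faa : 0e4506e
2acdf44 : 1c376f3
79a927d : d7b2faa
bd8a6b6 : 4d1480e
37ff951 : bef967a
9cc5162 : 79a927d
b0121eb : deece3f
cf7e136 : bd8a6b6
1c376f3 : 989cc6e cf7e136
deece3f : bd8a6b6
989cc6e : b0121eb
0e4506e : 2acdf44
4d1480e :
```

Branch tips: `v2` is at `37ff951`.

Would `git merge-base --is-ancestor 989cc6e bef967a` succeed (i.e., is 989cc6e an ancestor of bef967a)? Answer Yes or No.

Ancestors of bef967a (commits reachable by following parents): {0e4506e, 1c376f3, 2acdf44, 4d1480e, 79a927d, 989cc6e, 9cc5162, b0121eb, bd8a6b6, bef967a, cf7e136, d7b2faa, deece3f}.
989cc6e is in that set, so it is an ancestor of bef967a.

Yes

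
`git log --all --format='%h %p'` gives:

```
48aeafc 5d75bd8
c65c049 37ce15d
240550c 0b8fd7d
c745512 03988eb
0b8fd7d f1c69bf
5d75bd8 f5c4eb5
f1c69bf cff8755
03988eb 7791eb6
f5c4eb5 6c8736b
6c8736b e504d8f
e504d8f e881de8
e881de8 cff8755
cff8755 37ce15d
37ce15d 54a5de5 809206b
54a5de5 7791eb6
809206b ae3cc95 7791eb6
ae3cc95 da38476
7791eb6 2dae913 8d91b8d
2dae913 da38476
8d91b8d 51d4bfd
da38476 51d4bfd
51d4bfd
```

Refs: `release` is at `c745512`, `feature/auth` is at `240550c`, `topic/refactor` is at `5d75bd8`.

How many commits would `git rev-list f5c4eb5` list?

14

Walking parent pointers from f5c4eb5: reachable set = {2dae913, 37ce15d, 51d4bfd, 54a5de5, 6c8736b, 7791eb6, 809206b, 8d91b8d, ae3cc95, cff8755, da38476, e504d8f, e881de8, f5c4eb5}.
That is 14 commits.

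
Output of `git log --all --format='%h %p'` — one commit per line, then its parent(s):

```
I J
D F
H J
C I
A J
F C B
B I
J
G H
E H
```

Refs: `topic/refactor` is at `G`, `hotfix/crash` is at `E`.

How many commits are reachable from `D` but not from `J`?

Reachable from D: {B, C, D, F, I, J}.
Reachable from J: {J}.
In D's history but not J's: {B, C, D, F, I} — 5 commits.

5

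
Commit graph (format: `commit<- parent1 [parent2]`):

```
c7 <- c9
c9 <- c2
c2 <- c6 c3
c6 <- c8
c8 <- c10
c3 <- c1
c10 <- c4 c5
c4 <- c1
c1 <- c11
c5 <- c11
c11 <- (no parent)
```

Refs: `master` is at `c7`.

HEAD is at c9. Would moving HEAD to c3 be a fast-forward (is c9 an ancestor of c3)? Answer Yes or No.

A fast-forward from c9 to c3 is possible iff c9 is an ancestor of c3.
Ancestors of c3: {c1, c11, c3}.
c9 is not among them, so fast-forward is not possible.

No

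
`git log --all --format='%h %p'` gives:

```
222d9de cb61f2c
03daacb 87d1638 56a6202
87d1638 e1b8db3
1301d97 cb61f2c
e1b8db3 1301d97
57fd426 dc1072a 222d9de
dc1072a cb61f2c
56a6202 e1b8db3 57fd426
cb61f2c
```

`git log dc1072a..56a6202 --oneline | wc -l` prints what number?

5

Reachable from 56a6202: {1301d97, 222d9de, 56a6202, 57fd426, cb61f2c, dc1072a, e1b8db3}.
Reachable from dc1072a: {cb61f2c, dc1072a}.
In 56a6202's history but not dc1072a's: {1301d97, 222d9de, 56a6202, 57fd426, e1b8db3} — 5 commits.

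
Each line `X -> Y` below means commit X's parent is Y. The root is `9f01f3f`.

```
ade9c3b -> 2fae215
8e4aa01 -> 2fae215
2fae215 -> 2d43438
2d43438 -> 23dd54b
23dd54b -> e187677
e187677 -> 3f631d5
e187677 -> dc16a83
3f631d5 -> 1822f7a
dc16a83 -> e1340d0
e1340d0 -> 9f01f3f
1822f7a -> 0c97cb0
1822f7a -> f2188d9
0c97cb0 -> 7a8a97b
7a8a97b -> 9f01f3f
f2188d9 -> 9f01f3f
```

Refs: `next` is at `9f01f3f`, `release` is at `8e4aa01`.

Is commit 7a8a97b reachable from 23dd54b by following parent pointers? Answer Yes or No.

Yes

Ancestors of 23dd54b (commits reachable by following parents): {0c97cb0, 1822f7a, 23dd54b, 3f631d5, 7a8a97b, 9f01f3f, dc16a83, e1340d0, e187677, f2188d9}.
7a8a97b is in that set, so it is an ancestor of 23dd54b.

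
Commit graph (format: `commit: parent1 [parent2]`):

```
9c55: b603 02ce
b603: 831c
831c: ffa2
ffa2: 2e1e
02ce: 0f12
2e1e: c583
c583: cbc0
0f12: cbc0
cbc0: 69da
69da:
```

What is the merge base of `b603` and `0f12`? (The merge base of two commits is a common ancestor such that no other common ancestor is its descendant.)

cbc0

Ancestors of b603: {2e1e, 69da, 831c, b603, c583, cbc0, ffa2}.
Ancestors of 0f12: {0f12, 69da, cbc0}.
Common ancestors: {69da, cbc0}.
Among these, cbc0 is not an ancestor of any other common ancestor — it is the merge base.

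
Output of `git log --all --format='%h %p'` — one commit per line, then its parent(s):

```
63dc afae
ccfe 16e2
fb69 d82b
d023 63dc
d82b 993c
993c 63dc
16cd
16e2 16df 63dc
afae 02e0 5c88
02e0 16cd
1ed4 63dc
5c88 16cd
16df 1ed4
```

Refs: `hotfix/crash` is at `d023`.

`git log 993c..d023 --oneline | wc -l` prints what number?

Reachable from d023: {02e0, 16cd, 5c88, 63dc, afae, d023}.
Reachable from 993c: {02e0, 16cd, 5c88, 63dc, 993c, afae}.
In d023's history but not 993c's: {d023} — 1 commit.

1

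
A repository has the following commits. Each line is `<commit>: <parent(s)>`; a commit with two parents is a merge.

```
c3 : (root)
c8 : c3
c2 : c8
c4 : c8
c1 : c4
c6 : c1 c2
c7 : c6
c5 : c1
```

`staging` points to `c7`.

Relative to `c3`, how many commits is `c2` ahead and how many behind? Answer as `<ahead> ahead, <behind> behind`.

Reachable from c2: {c2, c3, c8}.
Reachable from c3: {c3}.
Only in c2's history (ahead): {c2, c8} — 2.
Only in c3's history (behind): {} — 0.

2 ahead, 0 behind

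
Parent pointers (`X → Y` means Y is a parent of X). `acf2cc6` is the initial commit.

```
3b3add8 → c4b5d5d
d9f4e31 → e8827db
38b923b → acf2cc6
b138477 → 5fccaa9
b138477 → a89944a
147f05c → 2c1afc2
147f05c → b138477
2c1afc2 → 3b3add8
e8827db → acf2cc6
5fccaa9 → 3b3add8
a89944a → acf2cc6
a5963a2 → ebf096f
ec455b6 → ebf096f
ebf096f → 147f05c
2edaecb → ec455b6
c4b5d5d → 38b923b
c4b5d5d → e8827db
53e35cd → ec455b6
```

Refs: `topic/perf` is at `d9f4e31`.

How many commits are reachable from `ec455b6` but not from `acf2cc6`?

Reachable from ec455b6: {147f05c, 2c1afc2, 38b923b, 3b3add8, 5fccaa9, a89944a, acf2cc6, b138477, c4b5d5d, e8827db, ebf096f, ec455b6}.
Reachable from acf2cc6: {acf2cc6}.
In ec455b6's history but not acf2cc6's: {147f05c, 2c1afc2, 38b923b, 3b3add8, 5fccaa9, a89944a, b138477, c4b5d5d, e8827db, ebf096f, ec455b6} — 11 commits.

11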